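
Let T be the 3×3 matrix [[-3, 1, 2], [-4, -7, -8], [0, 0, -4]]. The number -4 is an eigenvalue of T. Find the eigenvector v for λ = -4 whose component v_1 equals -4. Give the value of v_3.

T + 4I = [[1, 1, 2], [-4, -3, -8], [0, 0, 0]].
Solving (T + 4I)v = 0 gives the eigenspace spanned by (-4, 0, 2).
With v_1 = -4, v = (-4, 0, 2), so v_3 = 2.

2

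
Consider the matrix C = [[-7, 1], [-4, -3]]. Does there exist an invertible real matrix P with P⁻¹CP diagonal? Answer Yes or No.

Characteristic polynomial: p(μ) = μ^2 + 10μ + 25 = (μ + 5)^2.
μ = -5 has algebraic multiplicity 2; rank(C + 5I) = 1, so geometric multiplicity = 1.
Geometric multiplicity < algebraic multiplicity, so C is not diagonalizable.

No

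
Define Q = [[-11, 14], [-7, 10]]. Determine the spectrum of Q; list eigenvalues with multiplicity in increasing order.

-4, 3

Characteristic polynomial: p(r) = r^2 + r - 12 = (r - 3)(r + 4).
Roots (with multiplicity): -4, 3.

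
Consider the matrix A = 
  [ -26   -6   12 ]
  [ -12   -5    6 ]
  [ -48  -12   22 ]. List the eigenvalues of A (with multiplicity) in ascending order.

-5, -2, -2

Characteristic polynomial: p(t) = t^3 + 9t^2 + 24t + 20 = (t + 2)^2(t + 5).
Roots (with multiplicity): -5, -2, -2.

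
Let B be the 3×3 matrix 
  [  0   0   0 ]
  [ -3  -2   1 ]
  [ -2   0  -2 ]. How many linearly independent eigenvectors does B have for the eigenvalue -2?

B + 2I = [[2, 0, 0], [-3, 0, 1], [-2, 0, 0]].
This matrix has rank 2, so its null space has dimension 3 − 2 = 1.

1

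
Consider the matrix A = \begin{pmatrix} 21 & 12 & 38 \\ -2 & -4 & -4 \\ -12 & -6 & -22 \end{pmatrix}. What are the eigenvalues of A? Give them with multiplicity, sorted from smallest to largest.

-4, -3, 2

Characteristic polynomial: p(s) = s^3 + 5s^2 - 2s - 24 = (s - 2)(s + 3)(s + 4).
Roots (with multiplicity): -4, -3, 2.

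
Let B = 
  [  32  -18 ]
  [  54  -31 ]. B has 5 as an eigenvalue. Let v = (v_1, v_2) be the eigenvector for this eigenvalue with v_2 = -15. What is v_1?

B − 5I = [[27, -18], [54, -36]].
Solving (B − 5I)v = 0 gives the eigenspace spanned by (-10, -15).
With v_2 = -15, v = (-10, -15), so v_1 = -10.

-10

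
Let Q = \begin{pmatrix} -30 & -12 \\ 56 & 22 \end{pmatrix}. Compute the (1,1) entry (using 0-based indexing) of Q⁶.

-279488

Characteristic polynomial: r^2 + 8r + 12 = (r + 2)(r + 6), so the eigenvalues are -6, -2.
r=-6: eigenvector (1, -2).
r=-2: eigenvector (-3, 7).
P = [[1, -3], [-2, 7]], D = diag(-6, -2), P⁻¹ = [[7, 3], [2, 1]].
Q⁶ = P·diag(46656, 64)·P⁻¹ = [[326208, 139776], [-652288, -279488]].
The requested entry is -279488.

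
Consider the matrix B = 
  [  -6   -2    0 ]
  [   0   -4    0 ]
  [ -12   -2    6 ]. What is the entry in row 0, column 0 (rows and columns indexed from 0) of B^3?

-216

Characteristic polynomial: s^3 + 4s^2 - 36s - 144 = (s - 6)(s + 4)(s + 6), so the eigenvalues are -6, -4, 6.
s=6: eigenvector (0, 0, 1).
s=-4: eigenvector (-1, 1, -1).
s=-6: eigenvector (1, 0, 1).
P = [[0, -1, 1], [0, 1, 0], [1, -1, 1]], D = diag(6, -4, -6), P⁻¹ = [[-1, 0, 1], [0, 1, 0], [1, 1, 0]].
B³ = P·diag(216, -64, -216)·P⁻¹ = [[-216, -152, 0], [0, -64, 0], [-432, -152, 216]].
The requested entry is -216.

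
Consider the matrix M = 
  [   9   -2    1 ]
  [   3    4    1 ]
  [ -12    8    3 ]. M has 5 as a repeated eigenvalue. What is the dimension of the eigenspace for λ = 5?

M − 5I = [[4, -2, 1], [3, -1, 1], [-12, 8, -2]].
This matrix has rank 2, so its null space has dimension 3 − 2 = 1.

1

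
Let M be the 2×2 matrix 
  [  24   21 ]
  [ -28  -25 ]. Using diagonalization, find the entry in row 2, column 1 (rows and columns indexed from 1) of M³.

Characteristic polynomial: λ^2 + λ - 12 = (λ - 3)(λ + 4), so the eigenvalues are -4, 3.
λ=3: eigenvector (1, -1).
λ=-4: eigenvector (-3, 4).
P = [[1, -3], [-1, 4]], D = diag(3, -4), P⁻¹ = [[4, 3], [1, 1]].
M³ = P·diag(27, -64)·P⁻¹ = [[300, 273], [-364, -337]].
The requested entry is -364.

-364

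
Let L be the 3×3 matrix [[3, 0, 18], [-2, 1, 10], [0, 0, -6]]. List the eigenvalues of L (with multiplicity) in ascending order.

Characteristic polynomial: p(t) = t^3 + 2t^2 - 21t + 18 = (t - 3)(t - 1)(t + 6).
Roots (with multiplicity): -6, 1, 3.

-6, 1, 3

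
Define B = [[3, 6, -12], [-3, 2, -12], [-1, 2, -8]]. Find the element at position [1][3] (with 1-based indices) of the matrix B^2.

-12

Characteristic polynomial: r^3 + 3r^2 - 4r = r(r - 1)(r + 4), so the eigenvalues are -4, 0, 1.
r=0: eigenvector (-2, 3, 1).
r=1: eigenvector (3, -3, -1).
r=-4: eigenvector (0, 2, 1).
P = [[-2, 3, 0], [3, -3, 2], [1, -1, 1]], D = diag(0, 1, -4), P⁻¹ = [[1, 3, -6], [1, 2, -4], [0, -1, 3]].
B² = P·diag(0, 1, 16)·P⁻¹ = [[3, 6, -12], [-3, -38, 108], [-1, -18, 52]].
The requested entry is -12.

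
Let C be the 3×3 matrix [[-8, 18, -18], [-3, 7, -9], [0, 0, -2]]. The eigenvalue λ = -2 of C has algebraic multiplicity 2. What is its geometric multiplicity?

C + 2I = [[-6, 18, -18], [-3, 9, -9], [0, 0, 0]].
This matrix has rank 1, so its null space has dimension 3 − 1 = 2.

2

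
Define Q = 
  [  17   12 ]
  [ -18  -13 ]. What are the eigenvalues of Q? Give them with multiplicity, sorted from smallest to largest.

Characteristic polynomial: p(t) = t^2 - 4t - 5 = (t - 5)(t + 1).
Roots (with multiplicity): -1, 5.

-1, 5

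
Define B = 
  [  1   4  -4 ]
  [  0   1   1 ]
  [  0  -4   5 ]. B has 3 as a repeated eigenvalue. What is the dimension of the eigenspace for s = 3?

1

B − 3I = [[-2, 4, -4], [0, -2, 1], [0, -4, 2]].
This matrix has rank 2, so its null space has dimension 3 − 2 = 1.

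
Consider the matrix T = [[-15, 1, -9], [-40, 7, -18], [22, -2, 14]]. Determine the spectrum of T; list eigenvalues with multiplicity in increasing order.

Characteristic polynomial: p(s) = s^3 - 6s^2 - 15s + 100 = (s - 5)^2(s + 4).
Roots (with multiplicity): -4, 5, 5.

-4, 5, 5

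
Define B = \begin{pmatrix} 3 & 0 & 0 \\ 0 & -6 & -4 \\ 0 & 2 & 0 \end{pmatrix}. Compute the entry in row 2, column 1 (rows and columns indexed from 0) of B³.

56

Characteristic polynomial: r^3 + 3r^2 - 10r - 24 = (r - 3)(r + 2)(r + 4), so the eigenvalues are -4, -2, 3.
r=3: eigenvector (1, 0, 0).
r=-2: eigenvector (0, -1, 1).
r=-4: eigenvector (0, -2, 1).
P = [[1, 0, 0], [0, -1, -2], [0, 1, 1]], D = diag(3, -2, -4), P⁻¹ = [[1, 0, 0], [0, 1, 2], [0, -1, -1]].
B³ = P·diag(27, -8, -64)·P⁻¹ = [[27, 0, 0], [0, -120, -112], [0, 56, 48]].
The requested entry is 56.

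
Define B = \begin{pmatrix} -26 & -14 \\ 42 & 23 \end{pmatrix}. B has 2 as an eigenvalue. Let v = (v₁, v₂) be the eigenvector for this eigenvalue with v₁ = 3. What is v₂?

-6

B − 2I = [[-28, -14], [42, 21]].
Solving (B − 2I)v = 0 gives the eigenspace spanned by (3, -6).
With v₁ = 3, v = (3, -6), so v₂ = -6.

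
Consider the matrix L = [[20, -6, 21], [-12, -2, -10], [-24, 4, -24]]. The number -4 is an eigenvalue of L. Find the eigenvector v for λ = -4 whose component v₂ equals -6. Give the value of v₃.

L + 4I = [[24, -6, 21], [-12, 2, -10], [-24, 4, -20]].
Solving (L + 4I)v = 0 gives the eigenspace spanned by (9, -6, -12).
With v₂ = -6, v = (9, -6, -12), so v₃ = -12.

-12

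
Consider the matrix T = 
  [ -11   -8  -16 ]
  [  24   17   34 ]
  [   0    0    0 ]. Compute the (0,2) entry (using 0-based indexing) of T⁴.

-2496

Characteristic polynomial: λ^3 - 6λ^2 + 5λ = λ(λ - 5)(λ - 1), so the eigenvalues are 0, 1, 5.
λ=5: eigenvector (1, -2, 0).
λ=0: eigenvector (0, -2, 1).
λ=1: eigenvector (2, -3, 0).
P = [[1, 0, 2], [-2, -2, -3], [0, 1, 0]], D = diag(5, 0, 1), P⁻¹ = [[-3, -2, -4], [0, 0, 1], [2, 1, 2]].
T⁴ = P·diag(625, 0, 1)·P⁻¹ = [[-1871, -1248, -2496], [3744, 2497, 4994], [0, 0, 0]].
The requested entry is -2496.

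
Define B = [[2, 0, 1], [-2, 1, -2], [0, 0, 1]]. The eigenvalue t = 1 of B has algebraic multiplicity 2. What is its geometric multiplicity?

2

B − 1I = [[1, 0, 1], [-2, 0, -2], [0, 0, 0]].
This matrix has rank 1, so its null space has dimension 3 − 1 = 2.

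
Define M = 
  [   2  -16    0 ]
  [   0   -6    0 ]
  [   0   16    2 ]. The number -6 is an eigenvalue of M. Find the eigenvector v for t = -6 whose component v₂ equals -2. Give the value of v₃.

M + 6I = [[8, -16, 0], [0, 0, 0], [0, 16, 8]].
Solving (M + 6I)v = 0 gives the eigenspace spanned by (-4, -2, 4).
With v₂ = -2, v = (-4, -2, 4), so v₃ = 4.

4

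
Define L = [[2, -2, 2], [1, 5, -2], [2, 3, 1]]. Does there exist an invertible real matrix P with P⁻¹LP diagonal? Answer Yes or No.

No

Characteristic polynomial: p(s) = s^3 - 8s^2 + 21s - 18 = (s - 3)^2(s - 2).
s = 3 has algebraic multiplicity 2; rank(L − 3I) = 2, so geometric multiplicity = 1.
Geometric multiplicity < algebraic multiplicity, so L is not diagonalizable.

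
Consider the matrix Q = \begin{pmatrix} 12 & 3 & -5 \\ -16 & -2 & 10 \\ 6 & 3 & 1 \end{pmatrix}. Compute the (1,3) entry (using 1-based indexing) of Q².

-35

Characteristic polynomial: λ^3 - 11λ^2 + 34λ - 24 = (λ - 6)(λ - 4)(λ - 1), so the eigenvalues are 1, 4, 6.
λ=6: eigenvector (1, -2, 0).
λ=4: eigenvector (1, -1, 1).
λ=1: eigenvector (1, -2, 1).
P = [[1, 1, 1], [-2, -1, -2], [0, 1, 1]], D = diag(6, 4, 1), P⁻¹ = [[1, 0, -1], [2, 1, 0], [-2, -1, 1]].
Q² = P·diag(36, 16, 1)·P⁻¹ = [[66, 15, -35], [-100, -14, 70], [30, 15, 1]].
The requested entry is -35.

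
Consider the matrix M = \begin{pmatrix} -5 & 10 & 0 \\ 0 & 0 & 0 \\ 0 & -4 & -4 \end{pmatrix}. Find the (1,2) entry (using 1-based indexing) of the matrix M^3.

Characteristic polynomial: s^3 + 9s^2 + 20s = s(s + 4)(s + 5), so the eigenvalues are -5, -4, 0.
s=-5: eigenvector (1, 0, 0).
s=0: eigenvector (2, 1, -1).
s=-4: eigenvector (0, 0, 1).
P = [[1, 2, 0], [0, 1, 0], [0, -1, 1]], D = diag(-5, 0, -4), P⁻¹ = [[1, -2, 0], [0, 1, 0], [0, 1, 1]].
M³ = P·diag(-125, 0, -64)·P⁻¹ = [[-125, 250, 0], [0, 0, 0], [0, -64, -64]].
The requested entry is 250.

250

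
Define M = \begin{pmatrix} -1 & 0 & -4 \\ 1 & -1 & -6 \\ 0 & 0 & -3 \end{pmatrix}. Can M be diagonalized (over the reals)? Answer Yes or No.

No

Characteristic polynomial: p(λ) = λ^3 + 5λ^2 + 7λ + 3 = (λ + 1)^2(λ + 3).
λ = -1 has algebraic multiplicity 2; rank(M + 1I) = 2, so geometric multiplicity = 1.
Geometric multiplicity < algebraic multiplicity, so M is not diagonalizable.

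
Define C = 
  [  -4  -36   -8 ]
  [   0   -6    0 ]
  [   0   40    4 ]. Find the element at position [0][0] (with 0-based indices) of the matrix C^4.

Characteristic polynomial: r^3 + 6r^2 - 16r - 96 = (r - 4)(r + 4)(r + 6), so the eigenvalues are -6, -4, 4.
r=-4: eigenvector (1, 0, 0).
r=-6: eigenvector (2, 1, -4).
r=4: eigenvector (-1, 0, 1).
P = [[1, 2, -1], [0, 1, 0], [0, -4, 1]], D = diag(-4, -6, 4), P⁻¹ = [[1, 2, 1], [0, 1, 0], [0, 4, 1]].
C⁴ = P·diag(256, 1296, 256)·P⁻¹ = [[256, 2080, 0], [0, 1296, 0], [0, -4160, 256]].
The requested entry is 256.

256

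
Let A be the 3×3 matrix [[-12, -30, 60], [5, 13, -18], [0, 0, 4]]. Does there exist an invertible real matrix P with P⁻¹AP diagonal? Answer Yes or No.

Characteristic polynomial: p(r) = r^3 - 5r^2 - 2r + 24 = (r - 4)(r - 3)(r + 2).
All 3 eigenvalues are distinct, so A is diagonalizable.

Yes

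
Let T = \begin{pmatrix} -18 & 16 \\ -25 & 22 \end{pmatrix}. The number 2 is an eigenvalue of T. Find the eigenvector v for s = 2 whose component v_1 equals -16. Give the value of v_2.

-20

T − 2I = [[-20, 16], [-25, 20]].
Solving (T − 2I)v = 0 gives the eigenspace spanned by (-16, -20).
With v_1 = -16, v = (-16, -20), so v_2 = -20.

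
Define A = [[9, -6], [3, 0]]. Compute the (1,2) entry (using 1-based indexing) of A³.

-378

Characteristic polynomial: μ^2 - 9μ + 18 = (μ - 6)(μ - 3), so the eigenvalues are 3, 6.
μ=3: eigenvector (-1, -1).
μ=6: eigenvector (2, 1).
P = [[-1, 2], [-1, 1]], D = diag(3, 6), P⁻¹ = [[1, -2], [1, -1]].
A³ = P·diag(27, 216)·P⁻¹ = [[405, -378], [189, -162]].
The requested entry is -378.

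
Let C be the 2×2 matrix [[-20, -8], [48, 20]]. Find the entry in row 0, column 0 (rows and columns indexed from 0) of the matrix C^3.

Characteristic polynomial: μ^2 - 16 = (μ - 4)(μ + 4), so the eigenvalues are -4, 4.
μ=4: eigenvector (1, -3).
μ=-4: eigenvector (1, -2).
P = [[1, 1], [-3, -2]], D = diag(4, -4), P⁻¹ = [[-2, -1], [3, 1]].
C³ = P·diag(64, -64)·P⁻¹ = [[-320, -128], [768, 320]].
The requested entry is -320.

-320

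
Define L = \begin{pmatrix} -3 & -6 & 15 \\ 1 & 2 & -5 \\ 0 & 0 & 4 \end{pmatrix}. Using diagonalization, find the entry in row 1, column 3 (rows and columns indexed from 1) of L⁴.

765

Characteristic polynomial: t^3 - 3t^2 - 4t = t(t - 4)(t + 1), so the eigenvalues are -1, 0, 4.
t=-1: eigenvector (3, -1, 0).
t=0: eigenvector (-2, 1, 0).
t=4: eigenvector (3, -1, 1).
P = [[3, -2, 3], [-1, 1, -1], [0, 0, 1]], D = diag(-1, 0, 4), P⁻¹ = [[1, 2, -1], [1, 3, 0], [0, 0, 1]].
L⁴ = P·diag(1, 0, 256)·P⁻¹ = [[3, 6, 765], [-1, -2, -255], [0, 0, 256]].
The requested entry is 765.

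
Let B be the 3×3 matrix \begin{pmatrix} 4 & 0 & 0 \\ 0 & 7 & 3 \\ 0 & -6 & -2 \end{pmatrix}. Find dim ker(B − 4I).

B − 4I = [[0, 0, 0], [0, 3, 3], [0, -6, -6]].
This matrix has rank 1, so its null space has dimension 3 − 1 = 2.

2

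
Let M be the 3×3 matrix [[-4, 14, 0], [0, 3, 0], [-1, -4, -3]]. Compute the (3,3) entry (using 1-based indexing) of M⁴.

81

Characteristic polynomial: t^3 + 4t^2 - 9t - 36 = (t - 3)(t + 3)(t + 4), so the eigenvalues are -4, -3, 3.
t=-4: eigenvector (1, 0, 1).
t=3: eigenvector (2, 1, -1).
t=-3: eigenvector (0, 0, 1).
P = [[1, 2, 0], [0, 1, 0], [1, -1, 1]], D = diag(-4, 3, -3), P⁻¹ = [[1, -2, 0], [0, 1, 0], [-1, 3, 1]].
M⁴ = P·diag(256, 81, 81)·P⁻¹ = [[256, -350, 0], [0, 81, 0], [175, -350, 81]].
The requested entry is 81.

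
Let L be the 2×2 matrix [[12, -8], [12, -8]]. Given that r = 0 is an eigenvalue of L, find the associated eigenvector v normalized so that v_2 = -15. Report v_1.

-10

L = [[12, -8], [12, -8]].
Solving (L)v = 0 gives the eigenspace spanned by (-10, -15).
With v_2 = -15, v = (-10, -15), so v_1 = -10.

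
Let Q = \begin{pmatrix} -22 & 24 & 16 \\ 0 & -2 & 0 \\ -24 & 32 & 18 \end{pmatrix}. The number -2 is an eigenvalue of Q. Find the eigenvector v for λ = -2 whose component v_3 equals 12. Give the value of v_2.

Q + 2I = [[-20, 24, 16], [0, 0, 0], [-24, 32, 20]].
Solving (Q + 2I)v = 0 gives the eigenspace spanned by (6, -3, 12).
With v_3 = 12, v = (6, -3, 12), so v_2 = -3.

-3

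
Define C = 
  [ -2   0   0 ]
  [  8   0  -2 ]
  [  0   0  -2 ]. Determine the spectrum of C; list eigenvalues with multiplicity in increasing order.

-2, -2, 0

Characteristic polynomial: p(s) = s^3 + 4s^2 + 4s = s(s + 2)^2.
Roots (with multiplicity): -2, -2, 0.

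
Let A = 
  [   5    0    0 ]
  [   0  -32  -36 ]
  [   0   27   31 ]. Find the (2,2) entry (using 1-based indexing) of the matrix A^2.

Characteristic polynomial: s^3 - 4s^2 - 25s + 100 = (s - 5)(s - 4)(s + 5), so the eigenvalues are -5, 4, 5.
s=5: eigenvector (1, 0, 0).
s=4: eigenvector (0, -1, 1).
s=-5: eigenvector (0, -4, 3).
P = [[1, 0, 0], [0, -1, -4], [0, 1, 3]], D = diag(5, 4, -5), P⁻¹ = [[1, 0, 0], [0, 3, 4], [0, -1, -1]].
A² = P·diag(25, 16, 25)·P⁻¹ = [[25, 0, 0], [0, 52, 36], [0, -27, -11]].
The requested entry is 52.

52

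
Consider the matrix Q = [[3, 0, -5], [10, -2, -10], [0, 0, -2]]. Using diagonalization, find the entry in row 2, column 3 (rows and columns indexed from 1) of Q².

-10

Characteristic polynomial: s^3 + s^2 - 8s - 12 = (s - 3)(s + 2)^2, so the eigenvalues are -2, -2, 3.
s=3: eigenvector (1, 2, 0).
s=-2: eigenvector (0, 1, 0).
s=-2: eigenvector (1, 1, 1).
P = [[1, 0, 1], [2, 1, 1], [0, 0, 1]], D = diag(3, -2, -2), P⁻¹ = [[1, 0, -1], [-2, 1, 1], [0, 0, 1]].
Q² = P·diag(9, 4, 4)·P⁻¹ = [[9, 0, -5], [10, 4, -10], [0, 0, 4]].
The requested entry is -10.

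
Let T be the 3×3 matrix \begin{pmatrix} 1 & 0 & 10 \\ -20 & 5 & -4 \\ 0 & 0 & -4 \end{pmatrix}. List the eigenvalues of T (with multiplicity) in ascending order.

Characteristic polynomial: p(μ) = μ^3 - 2μ^2 - 19μ + 20 = (μ - 5)(μ - 1)(μ + 4).
Roots (with multiplicity): -4, 1, 5.

-4, 1, 5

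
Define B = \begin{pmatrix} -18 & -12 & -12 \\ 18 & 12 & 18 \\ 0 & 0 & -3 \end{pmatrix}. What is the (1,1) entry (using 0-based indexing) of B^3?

Characteristic polynomial: s^3 + 9s^2 + 18s = s(s + 3)(s + 6), so the eigenvalues are -6, -3, 0.
s=-6: eigenvector (1, -1, 0).
s=0: eigenvector (-2, 3, 0).
s=-3: eigenvector (4, -6, 1).
P = [[1, -2, 4], [-1, 3, -6], [0, 0, 1]], D = diag(-6, 0, -3), P⁻¹ = [[3, 2, 0], [1, 1, 2], [0, 0, 1]].
B³ = P·diag(-216, 0, -27)·P⁻¹ = [[-648, -432, -108], [648, 432, 162], [0, 0, -27]].
The requested entry is 432.

432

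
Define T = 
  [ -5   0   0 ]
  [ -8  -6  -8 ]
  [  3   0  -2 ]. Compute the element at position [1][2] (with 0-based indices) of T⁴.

Characteristic polynomial: s^3 + 13s^2 + 52s + 60 = (s + 2)(s + 5)(s + 6), so the eigenvalues are -6, -5, -2.
s=-5: eigenvector (1, 0, -1).
s=-6: eigenvector (0, 1, 0).
s=-2: eigenvector (0, -2, 1).
P = [[1, 0, 0], [0, 1, -2], [-1, 0, 1]], D = diag(-5, -6, -2), P⁻¹ = [[1, 0, 0], [2, 1, 2], [1, 0, 1]].
T⁴ = P·diag(625, 1296, 16)·P⁻¹ = [[625, 0, 0], [2560, 1296, 2560], [-609, 0, 16]].
The requested entry is 2560.

2560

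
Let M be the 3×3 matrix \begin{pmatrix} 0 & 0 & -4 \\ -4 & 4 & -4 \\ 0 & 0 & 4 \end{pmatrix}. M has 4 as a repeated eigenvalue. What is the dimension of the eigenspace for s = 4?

2

M − 4I = [[-4, 0, -4], [-4, 0, -4], [0, 0, 0]].
This matrix has rank 1, so its null space has dimension 3 − 1 = 2.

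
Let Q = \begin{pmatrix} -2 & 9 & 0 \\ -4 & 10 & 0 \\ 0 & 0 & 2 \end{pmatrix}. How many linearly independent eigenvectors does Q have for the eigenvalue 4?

Q − 4I = [[-6, 9, 0], [-4, 6, 0], [0, 0, -2]].
This matrix has rank 2, so its null space has dimension 3 − 2 = 1.

1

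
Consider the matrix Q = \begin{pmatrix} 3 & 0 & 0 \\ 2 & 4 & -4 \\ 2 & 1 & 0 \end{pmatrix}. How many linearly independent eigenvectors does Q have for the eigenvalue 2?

Q − 2I = [[1, 0, 0], [2, 2, -4], [2, 1, -2]].
This matrix has rank 2, so its null space has dimension 3 − 2 = 1.

1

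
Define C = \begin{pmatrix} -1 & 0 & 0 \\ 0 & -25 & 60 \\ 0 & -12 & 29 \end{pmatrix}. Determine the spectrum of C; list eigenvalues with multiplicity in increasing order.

-1, -1, 5

Characteristic polynomial: p(s) = s^3 - 3s^2 - 9s - 5 = (s - 5)(s + 1)^2.
Roots (with multiplicity): -1, -1, 5.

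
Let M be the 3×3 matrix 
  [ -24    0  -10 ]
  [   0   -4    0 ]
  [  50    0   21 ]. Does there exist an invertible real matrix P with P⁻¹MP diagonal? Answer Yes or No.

Yes

Characteristic polynomial: p(t) = t^3 + 7t^2 + 8t - 16 = (t - 1)(t + 4)^2.
t = -4 has algebraic multiplicity 2; rank(M + 4I) = 1, so geometric multiplicity = 2.
Every eigenvalue has geometric = algebraic multiplicity, so M is diagonalizable.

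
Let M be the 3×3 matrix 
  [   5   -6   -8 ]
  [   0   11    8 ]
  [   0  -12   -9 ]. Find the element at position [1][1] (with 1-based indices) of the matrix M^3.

Characteristic polynomial: μ^3 - 7μ^2 + 7μ + 15 = (μ - 5)(μ - 3)(μ + 1), so the eigenvalues are -1, 3, 5.
μ=3: eigenvector (-1, 1, -1).
μ=5: eigenvector (1, 0, 0).
μ=-1: eigenvector (2, -2, 3).
P = [[-1, 1, 2], [1, 0, -2], [-1, 0, 3]], D = diag(3, 5, -1), P⁻¹ = [[0, 3, 2], [1, 1, 0], [0, 1, 1]].
M³ = P·diag(27, 125, -1)·P⁻¹ = [[125, 42, -56], [0, 83, 56], [0, -84, -57]].
The requested entry is 125.

125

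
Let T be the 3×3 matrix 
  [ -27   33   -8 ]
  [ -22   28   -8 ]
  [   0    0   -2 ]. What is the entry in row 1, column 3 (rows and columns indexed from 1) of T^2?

Characteristic polynomial: s^3 + s^2 - 32s - 60 = (s - 6)(s + 2)(s + 5), so the eigenvalues are -5, -2, 6.
s=-5: eigenvector (3, 2, 0).
s=6: eigenvector (1, 1, 0).
s=-2: eigenvector (1, 1, 1).
P = [[3, 1, 1], [2, 1, 1], [0, 0, 1]], D = diag(-5, 6, -2), P⁻¹ = [[1, -1, 0], [-2, 3, -1], [0, 0, 1]].
T² = P·diag(25, 36, 4)·P⁻¹ = [[3, 33, -32], [-22, 58, -32], [0, 0, 4]].
The requested entry is -32.

-32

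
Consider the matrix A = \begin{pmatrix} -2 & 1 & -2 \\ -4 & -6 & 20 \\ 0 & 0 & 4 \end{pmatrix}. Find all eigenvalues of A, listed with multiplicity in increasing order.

Characteristic polynomial: p(s) = s^3 + 4s^2 - 16s - 64 = (s - 4)(s + 4)^2.
Roots (with multiplicity): -4, -4, 4.

-4, -4, 4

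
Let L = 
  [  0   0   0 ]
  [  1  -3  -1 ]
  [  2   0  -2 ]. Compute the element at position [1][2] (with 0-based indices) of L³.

-19

Characteristic polynomial: t^3 + 5t^2 + 6t = t(t + 2)(t + 3), so the eigenvalues are -3, -2, 0.
t=0: eigenvector (1, 0, 1).
t=-3: eigenvector (0, 1, 0).
t=-2: eigenvector (0, -1, 1).
P = [[1, 0, 0], [0, 1, -1], [1, 0, 1]], D = diag(0, -3, -2), P⁻¹ = [[1, 0, 0], [-1, 1, 1], [-1, 0, 1]].
L³ = P·diag(0, -27, -8)·P⁻¹ = [[0, 0, 0], [19, -27, -19], [8, 0, -8]].
The requested entry is -19.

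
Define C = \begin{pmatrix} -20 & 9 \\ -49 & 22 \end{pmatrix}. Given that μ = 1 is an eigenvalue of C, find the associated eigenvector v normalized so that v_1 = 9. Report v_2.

21

C − 1I = [[-21, 9], [-49, 21]].
Solving (C − 1I)v = 0 gives the eigenspace spanned by (9, 21).
With v_1 = 9, v = (9, 21), so v_2 = 21.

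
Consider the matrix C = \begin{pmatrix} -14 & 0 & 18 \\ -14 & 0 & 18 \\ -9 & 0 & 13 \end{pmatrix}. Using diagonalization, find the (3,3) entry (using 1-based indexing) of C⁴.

-113

Characteristic polynomial: s^3 + s^2 - 20s = s(s - 4)(s + 5), so the eigenvalues are -5, 0, 4.
s=0: eigenvector (0, 1, 0).
s=4: eigenvector (1, 1, 1).
s=-5: eigenvector (-2, -2, -1).
P = [[0, 1, -2], [1, 1, -2], [0, 1, -1]], D = diag(0, 4, -5), P⁻¹ = [[-1, 1, 0], [-1, 0, 2], [-1, 0, 1]].
C⁴ = P·diag(0, 256, 625)·P⁻¹ = [[994, 0, -738], [994, 0, -738], [369, 0, -113]].
The requested entry is -113.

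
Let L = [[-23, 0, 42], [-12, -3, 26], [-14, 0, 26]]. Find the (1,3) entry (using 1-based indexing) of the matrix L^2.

126

Characteristic polynomial: s^3 - 19s - 30 = (s - 5)(s + 2)(s + 3), so the eigenvalues are -3, -2, 5.
s=5: eigenvector (-3, -2, -2).
s=-2: eigenvector (2, 2, 1).
s=-3: eigenvector (0, 1, 0).
P = [[-3, 2, 0], [-2, 2, 1], [-2, 1, 0]], D = diag(5, -2, -3), P⁻¹ = [[1, 0, -2], [2, 0, -3], [-2, 1, 2]].
L² = P·diag(25, 4, 9)·P⁻¹ = [[-59, 0, 126], [-52, 9, 94], [-42, 0, 88]].
The requested entry is 126.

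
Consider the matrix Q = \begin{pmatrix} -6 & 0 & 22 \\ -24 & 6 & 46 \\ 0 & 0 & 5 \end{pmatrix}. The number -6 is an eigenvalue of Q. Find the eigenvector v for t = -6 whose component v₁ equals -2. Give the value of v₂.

-4

Q + 6I = [[0, 0, 22], [-24, 12, 46], [0, 0, 11]].
Solving (Q + 6I)v = 0 gives the eigenspace spanned by (-2, -4, 0).
With v₁ = -2, v = (-2, -4, 0), so v₂ = -4.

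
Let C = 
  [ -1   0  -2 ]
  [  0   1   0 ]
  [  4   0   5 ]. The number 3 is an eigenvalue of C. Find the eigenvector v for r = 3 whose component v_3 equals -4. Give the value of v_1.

2

C − 3I = [[-4, 0, -2], [0, -2, 0], [4, 0, 2]].
Solving (C − 3I)v = 0 gives the eigenspace spanned by (2, 0, -4).
With v_3 = -4, v = (2, 0, -4), so v_1 = 2.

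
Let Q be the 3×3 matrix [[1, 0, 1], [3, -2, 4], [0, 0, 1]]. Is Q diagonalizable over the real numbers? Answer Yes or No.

No

Characteristic polynomial: p(r) = r^3 - 3r + 2 = (r - 1)^2(r + 2).
r = 1 has algebraic multiplicity 2; rank(Q − 1I) = 2, so geometric multiplicity = 1.
Geometric multiplicity < algebraic multiplicity, so Q is not diagonalizable.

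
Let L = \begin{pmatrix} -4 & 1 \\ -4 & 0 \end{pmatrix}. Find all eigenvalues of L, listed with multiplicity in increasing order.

-2, -2

Characteristic polynomial: p(λ) = λ^2 + 4λ + 4 = (λ + 2)^2.
Roots (with multiplicity): -2, -2.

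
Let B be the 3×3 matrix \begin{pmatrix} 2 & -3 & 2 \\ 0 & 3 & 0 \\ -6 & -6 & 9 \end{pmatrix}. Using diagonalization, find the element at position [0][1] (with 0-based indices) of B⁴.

-1215

Characteristic polynomial: t^3 - 14t^2 + 63t - 90 = (t - 6)(t - 5)(t - 3), so the eigenvalues are 3, 5, 6.
t=6: eigenvector (1, 0, 2).
t=3: eigenvector (1, 1, 2).
t=5: eigenvector (-2, 0, -3).
P = [[1, 1, -2], [0, 1, 0], [2, 2, -3]], D = diag(6, 3, 5), P⁻¹ = [[-3, -1, 2], [0, 1, 0], [-2, 0, 1]].
B⁴ = P·diag(1296, 81, 625)·P⁻¹ = [[-1388, -1215, 1342], [0, 81, 0], [-4026, -2430, 3309]].
The requested entry is -1215.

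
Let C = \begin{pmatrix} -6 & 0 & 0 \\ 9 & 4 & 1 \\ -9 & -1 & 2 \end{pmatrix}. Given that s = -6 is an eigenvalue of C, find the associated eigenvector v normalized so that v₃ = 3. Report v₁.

3

C + 6I = [[0, 0, 0], [9, 10, 1], [-9, -1, 8]].
Solving (C + 6I)v = 0 gives the eigenspace spanned by (3, -3, 3).
With v₃ = 3, v = (3, -3, 3), so v₁ = 3.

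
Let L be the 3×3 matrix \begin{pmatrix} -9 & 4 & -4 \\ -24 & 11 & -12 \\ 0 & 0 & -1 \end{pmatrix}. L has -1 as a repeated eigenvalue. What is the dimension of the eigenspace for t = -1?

2

L + 1I = [[-8, 4, -4], [-24, 12, -12], [0, 0, 0]].
This matrix has rank 1, so its null space has dimension 3 − 1 = 2.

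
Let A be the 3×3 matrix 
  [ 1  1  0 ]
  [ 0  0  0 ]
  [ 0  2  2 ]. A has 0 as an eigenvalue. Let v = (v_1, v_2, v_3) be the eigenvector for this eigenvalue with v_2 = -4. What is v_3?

A = [[1, 1, 0], [0, 0, 0], [0, 2, 2]].
Solving (A)v = 0 gives the eigenspace spanned by (4, -4, 4).
With v_2 = -4, v = (4, -4, 4), so v_3 = 4.

4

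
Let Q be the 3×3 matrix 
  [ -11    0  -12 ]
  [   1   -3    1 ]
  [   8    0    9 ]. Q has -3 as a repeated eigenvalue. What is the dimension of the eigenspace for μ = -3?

1

Q + 3I = [[-8, 0, -12], [1, 0, 1], [8, 0, 12]].
This matrix has rank 2, so its null space has dimension 3 − 2 = 1.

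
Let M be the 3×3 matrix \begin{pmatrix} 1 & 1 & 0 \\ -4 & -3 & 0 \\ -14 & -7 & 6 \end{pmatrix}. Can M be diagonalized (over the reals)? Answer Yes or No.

Characteristic polynomial: p(λ) = λ^3 - 4λ^2 - 11λ - 6 = (λ - 6)(λ + 1)^2.
λ = -1 has algebraic multiplicity 2; rank(M + 1I) = 2, so geometric multiplicity = 1.
Geometric multiplicity < algebraic multiplicity, so M is not diagonalizable.

No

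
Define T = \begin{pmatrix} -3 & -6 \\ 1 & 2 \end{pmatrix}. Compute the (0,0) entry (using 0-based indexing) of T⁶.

Characteristic polynomial: s^2 + s = s(s + 1), so the eigenvalues are -1, 0.
s=-1: eigenvector (-3, 1).
s=0: eigenvector (-2, 1).
P = [[-3, -2], [1, 1]], D = diag(-1, 0), P⁻¹ = [[-1, -2], [1, 3]].
T⁶ = P·diag(1, 0)·P⁻¹ = [[3, 6], [-1, -2]].
The requested entry is 3.

3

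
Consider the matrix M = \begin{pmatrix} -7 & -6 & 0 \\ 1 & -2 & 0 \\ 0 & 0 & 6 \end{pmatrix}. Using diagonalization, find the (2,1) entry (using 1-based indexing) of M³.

Characteristic polynomial: s^3 + 3s^2 - 34s - 120 = (s - 6)(s + 4)(s + 5), so the eigenvalues are -5, -4, 6.
s=-5: eigenvector (3, -1, 0).
s=-4: eigenvector (-2, 1, 0).
s=6: eigenvector (0, 0, 1).
P = [[3, -2, 0], [-1, 1, 0], [0, 0, 1]], D = diag(-5, -4, 6), P⁻¹ = [[1, 2, 0], [1, 3, 0], [0, 0, 1]].
M³ = P·diag(-125, -64, 216)·P⁻¹ = [[-247, -366, 0], [61, 58, 0], [0, 0, 216]].
The requested entry is 61.

61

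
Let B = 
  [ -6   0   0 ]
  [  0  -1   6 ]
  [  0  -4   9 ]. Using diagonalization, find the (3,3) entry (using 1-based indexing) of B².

Characteristic polynomial: s^3 - 2s^2 - 33s + 90 = (s - 5)(s - 3)(s + 6), so the eigenvalues are -6, 3, 5.
s=-6: eigenvector (1, 0, 0).
s=3: eigenvector (0, 3, 2).
s=5: eigenvector (0, 1, 1).
P = [[1, 0, 0], [0, 3, 1], [0, 2, 1]], D = diag(-6, 3, 5), P⁻¹ = [[1, 0, 0], [0, 1, -1], [0, -2, 3]].
B² = P·diag(36, 9, 25)·P⁻¹ = [[36, 0, 0], [0, -23, 48], [0, -32, 57]].
The requested entry is 57.

57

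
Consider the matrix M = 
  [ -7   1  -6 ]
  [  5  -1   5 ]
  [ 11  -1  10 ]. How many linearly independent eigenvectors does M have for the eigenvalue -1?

M + 1I = [[-6, 1, -6], [5, 0, 5], [11, -1, 11]].
This matrix has rank 2, so its null space has dimension 3 − 2 = 1.

1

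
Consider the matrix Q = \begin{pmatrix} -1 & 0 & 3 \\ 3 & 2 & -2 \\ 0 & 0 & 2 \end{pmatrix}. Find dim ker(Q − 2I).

1

Q − 2I = [[-3, 0, 3], [3, 0, -2], [0, 0, 0]].
This matrix has rank 2, so its null space has dimension 3 − 2 = 1.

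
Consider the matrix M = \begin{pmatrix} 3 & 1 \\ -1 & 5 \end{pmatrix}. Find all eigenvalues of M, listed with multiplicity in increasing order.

4, 4

Characteristic polynomial: p(μ) = μ^2 - 8μ + 16 = (μ - 4)^2.
Roots (with multiplicity): 4, 4.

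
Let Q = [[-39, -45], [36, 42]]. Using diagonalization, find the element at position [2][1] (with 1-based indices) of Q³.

972

Characteristic polynomial: s^2 - 3s - 18 = (s - 6)(s + 3), so the eigenvalues are -3, 6.
s=-3: eigenvector (5, -4).
s=6: eigenvector (-1, 1).
P = [[5, -1], [-4, 1]], D = diag(-3, 6), P⁻¹ = [[1, 1], [4, 5]].
Q³ = P·diag(-27, 216)·P⁻¹ = [[-999, -1215], [972, 1188]].
The requested entry is 972.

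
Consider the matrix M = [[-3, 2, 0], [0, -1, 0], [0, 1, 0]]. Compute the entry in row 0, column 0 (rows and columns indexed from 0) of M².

9

Characteristic polynomial: λ^3 + 4λ^2 + 3λ = λ(λ + 1)(λ + 3), so the eigenvalues are -3, -1, 0.
λ=-3: eigenvector (1, 0, 0).
λ=-1: eigenvector (1, 1, -1).
λ=0: eigenvector (0, 0, 1).
P = [[1, 1, 0], [0, 1, 0], [0, -1, 1]], D = diag(-3, -1, 0), P⁻¹ = [[1, -1, 0], [0, 1, 0], [0, 1, 1]].
M² = P·diag(9, 1, 0)·P⁻¹ = [[9, -8, 0], [0, 1, 0], [0, -1, 0]].
The requested entry is 9.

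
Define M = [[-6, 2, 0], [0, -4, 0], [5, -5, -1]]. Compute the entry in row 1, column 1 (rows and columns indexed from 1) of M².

Characteristic polynomial: λ^3 + 11λ^2 + 34λ + 24 = (λ + 1)(λ + 4)(λ + 6), so the eigenvalues are -6, -4, -1.
λ=-6: eigenvector (1, 0, -1).
λ=-1: eigenvector (0, 0, 1).
λ=-4: eigenvector (1, 1, 0).
P = [[1, 0, 1], [0, 0, 1], [-1, 1, 0]], D = diag(-6, -1, -4), P⁻¹ = [[1, -1, 0], [1, -1, 1], [0, 1, 0]].
M² = P·diag(36, 1, 16)·P⁻¹ = [[36, -20, 0], [0, 16, 0], [-35, 35, 1]].
The requested entry is 36.

36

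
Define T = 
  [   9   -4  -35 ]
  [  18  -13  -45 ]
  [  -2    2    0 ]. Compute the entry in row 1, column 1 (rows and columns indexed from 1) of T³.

9

Characteristic polynomial: s^3 + 4s^2 - 25s - 100 = (s - 5)(s + 4)(s + 5), so the eigenvalues are -5, -4, 5.
s=-5: eigenvector (5, 0, 2).
s=5: eigenvector (1, 1, 0).
s=-4: eigenvector (3, 1, 1).
P = [[5, 1, 3], [0, 1, 1], [2, 0, 1]], D = diag(-5, 5, -4), P⁻¹ = [[1, -1, -2], [2, -1, -5], [-2, 2, 5]].
T³ = P·diag(-125, 125, -64)·P⁻¹ = [[9, 116, -335], [378, -253, -945], [-122, 122, 180]].
The requested entry is 9.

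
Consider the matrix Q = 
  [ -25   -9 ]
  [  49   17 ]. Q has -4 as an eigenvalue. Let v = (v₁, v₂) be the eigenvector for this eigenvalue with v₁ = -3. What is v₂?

Q + 4I = [[-21, -9], [49, 21]].
Solving (Q + 4I)v = 0 gives the eigenspace spanned by (-3, 7).
With v₁ = -3, v = (-3, 7), so v₂ = 7.

7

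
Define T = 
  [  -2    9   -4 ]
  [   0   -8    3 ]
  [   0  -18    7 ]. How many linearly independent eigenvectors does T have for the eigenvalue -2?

1

T + 2I = [[0, 9, -4], [0, -6, 3], [0, -18, 9]].
This matrix has rank 2, so its null space has dimension 3 − 2 = 1.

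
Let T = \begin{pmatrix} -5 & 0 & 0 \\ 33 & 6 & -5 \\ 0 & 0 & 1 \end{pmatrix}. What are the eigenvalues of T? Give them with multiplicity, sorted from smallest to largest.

Characteristic polynomial: p(s) = s^3 - 2s^2 - 29s + 30 = (s - 6)(s - 1)(s + 5).
Roots (with multiplicity): -5, 1, 6.

-5, 1, 6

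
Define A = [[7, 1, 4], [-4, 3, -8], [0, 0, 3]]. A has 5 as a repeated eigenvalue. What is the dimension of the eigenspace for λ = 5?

1

A − 5I = [[2, 1, 4], [-4, -2, -8], [0, 0, -2]].
This matrix has rank 2, so its null space has dimension 3 − 2 = 1.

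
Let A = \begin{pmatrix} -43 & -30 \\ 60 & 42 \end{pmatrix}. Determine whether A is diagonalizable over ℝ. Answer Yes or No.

Characteristic polynomial: p(λ) = λ^2 + λ - 6 = (λ - 2)(λ + 3).
All 2 eigenvalues are distinct, so A is diagonalizable.

Yes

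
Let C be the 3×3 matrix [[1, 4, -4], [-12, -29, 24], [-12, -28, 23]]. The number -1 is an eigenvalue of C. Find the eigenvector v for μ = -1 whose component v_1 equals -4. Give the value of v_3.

C + 1I = [[2, 4, -4], [-12, -28, 24], [-12, -28, 24]].
Solving (C + 1I)v = 0 gives the eigenspace spanned by (-4, 0, -2).
With v_1 = -4, v = (-4, 0, -2), so v_3 = -2.

-2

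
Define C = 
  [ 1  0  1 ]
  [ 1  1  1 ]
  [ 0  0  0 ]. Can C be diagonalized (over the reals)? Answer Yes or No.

No

Characteristic polynomial: p(μ) = μ^3 - 2μ^2 + μ = μ(μ - 1)^2.
μ = 1 has algebraic multiplicity 2; rank(C − 1I) = 2, so geometric multiplicity = 1.
Geometric multiplicity < algebraic multiplicity, so C is not diagonalizable.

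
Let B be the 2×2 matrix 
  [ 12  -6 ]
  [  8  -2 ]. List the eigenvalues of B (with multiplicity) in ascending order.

Characteristic polynomial: p(t) = t^2 - 10t + 24 = (t - 6)(t - 4).
Roots (with multiplicity): 4, 6.

4, 6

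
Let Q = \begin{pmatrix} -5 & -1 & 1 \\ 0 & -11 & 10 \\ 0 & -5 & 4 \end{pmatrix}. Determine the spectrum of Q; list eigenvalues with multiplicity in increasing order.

-6, -5, -1

Characteristic polynomial: p(λ) = λ^3 + 12λ^2 + 41λ + 30 = (λ + 1)(λ + 5)(λ + 6).
Roots (with multiplicity): -6, -5, -1.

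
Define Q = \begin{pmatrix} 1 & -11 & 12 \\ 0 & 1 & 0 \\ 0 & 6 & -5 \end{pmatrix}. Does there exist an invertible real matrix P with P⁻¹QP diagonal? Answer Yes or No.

No

Characteristic polynomial: p(μ) = μ^3 + 3μ^2 - 9μ + 5 = (μ - 1)^2(μ + 5).
μ = 1 has algebraic multiplicity 2; rank(Q − 1I) = 2, so geometric multiplicity = 1.
Geometric multiplicity < algebraic multiplicity, so Q is not diagonalizable.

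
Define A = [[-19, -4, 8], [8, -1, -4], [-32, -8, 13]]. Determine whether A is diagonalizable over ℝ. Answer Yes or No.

Characteristic polynomial: p(s) = s^3 + 7s^2 + 15s + 9 = (s + 1)(s + 3)^2.
s = -3 has algebraic multiplicity 2; rank(A + 3I) = 1, so geometric multiplicity = 2.
Every eigenvalue has geometric = algebraic multiplicity, so A is diagonalizable.

Yes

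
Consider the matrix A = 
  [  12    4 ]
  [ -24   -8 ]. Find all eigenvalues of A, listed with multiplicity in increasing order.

Characteristic polynomial: p(t) = t^2 - 4t = t(t - 4).
Roots (with multiplicity): 0, 4.

0, 4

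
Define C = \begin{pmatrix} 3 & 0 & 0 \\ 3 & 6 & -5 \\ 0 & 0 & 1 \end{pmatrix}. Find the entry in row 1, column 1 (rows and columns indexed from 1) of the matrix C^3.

27

Characteristic polynomial: r^3 - 10r^2 + 27r - 18 = (r - 6)(r - 3)(r - 1), so the eigenvalues are 1, 3, 6.
r=3: eigenvector (1, -1, 0).
r=6: eigenvector (0, 1, 0).
r=1: eigenvector (0, 1, 1).
P = [[1, 0, 0], [-1, 1, 1], [0, 0, 1]], D = diag(3, 6, 1), P⁻¹ = [[1, 0, 0], [1, 1, -1], [0, 0, 1]].
C³ = P·diag(27, 216, 1)·P⁻¹ = [[27, 0, 0], [189, 216, -215], [0, 0, 1]].
The requested entry is 27.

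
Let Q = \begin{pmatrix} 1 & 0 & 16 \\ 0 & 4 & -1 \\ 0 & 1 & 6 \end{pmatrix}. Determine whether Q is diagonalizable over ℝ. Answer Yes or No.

No

Characteristic polynomial: p(μ) = μ^3 - 11μ^2 + 35μ - 25 = (μ - 5)^2(μ - 1).
μ = 5 has algebraic multiplicity 2; rank(Q − 5I) = 2, so geometric multiplicity = 1.
Geometric multiplicity < algebraic multiplicity, so Q is not diagonalizable.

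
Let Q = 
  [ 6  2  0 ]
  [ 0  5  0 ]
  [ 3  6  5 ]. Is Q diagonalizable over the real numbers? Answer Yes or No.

Yes

Characteristic polynomial: p(r) = r^3 - 16r^2 + 85r - 150 = (r - 6)(r - 5)^2.
r = 5 has algebraic multiplicity 2; rank(Q − 5I) = 1, so geometric multiplicity = 2.
Every eigenvalue has geometric = algebraic multiplicity, so Q is diagonalizable.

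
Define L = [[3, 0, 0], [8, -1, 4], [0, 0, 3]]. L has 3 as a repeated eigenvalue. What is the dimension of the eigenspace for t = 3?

2

L − 3I = [[0, 0, 0], [8, -4, 4], [0, 0, 0]].
This matrix has rank 1, so its null space has dimension 3 − 1 = 2.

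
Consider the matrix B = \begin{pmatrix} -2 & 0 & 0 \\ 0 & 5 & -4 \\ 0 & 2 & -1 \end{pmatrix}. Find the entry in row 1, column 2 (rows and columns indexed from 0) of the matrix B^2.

-16

Characteristic polynomial: s^3 - 2s^2 - 5s + 6 = (s - 3)(s - 1)(s + 2), so the eigenvalues are -2, 1, 3.
s=-2: eigenvector (1, 0, 0).
s=1: eigenvector (0, -1, -1).
s=3: eigenvector (0, 2, 1).
P = [[1, 0, 0], [0, -1, 2], [0, -1, 1]], D = diag(-2, 1, 3), P⁻¹ = [[1, 0, 0], [0, 1, -2], [0, 1, -1]].
B² = P·diag(4, 1, 9)·P⁻¹ = [[4, 0, 0], [0, 17, -16], [0, 8, -7]].
The requested entry is -16.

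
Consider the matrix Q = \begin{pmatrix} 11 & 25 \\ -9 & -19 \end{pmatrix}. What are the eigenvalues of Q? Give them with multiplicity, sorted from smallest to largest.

-4, -4

Characteristic polynomial: p(s) = s^2 + 8s + 16 = (s + 4)^2.
Roots (with multiplicity): -4, -4.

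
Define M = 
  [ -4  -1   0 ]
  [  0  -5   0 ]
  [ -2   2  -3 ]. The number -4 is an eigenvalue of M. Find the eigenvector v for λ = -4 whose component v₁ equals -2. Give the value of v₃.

M + 4I = [[0, -1, 0], [0, -1, 0], [-2, 2, 1]].
Solving (M + 4I)v = 0 gives the eigenspace spanned by (-2, 0, -4).
With v₁ = -2, v = (-2, 0, -4), so v₃ = -4.

-4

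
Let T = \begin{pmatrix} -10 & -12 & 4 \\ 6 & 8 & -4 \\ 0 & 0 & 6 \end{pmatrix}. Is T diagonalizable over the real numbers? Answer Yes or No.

Yes

Characteristic polynomial: p(λ) = λ^3 - 4λ^2 - 20λ + 48 = (λ - 6)(λ - 2)(λ + 4).
All 3 eigenvalues are distinct, so T is diagonalizable.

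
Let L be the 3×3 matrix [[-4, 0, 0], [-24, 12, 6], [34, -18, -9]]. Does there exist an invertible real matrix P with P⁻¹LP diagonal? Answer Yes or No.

Yes

Characteristic polynomial: p(λ) = λ^3 + λ^2 - 12λ = λ(λ - 3)(λ + 4).
All 3 eigenvalues are distinct, so L is diagonalizable.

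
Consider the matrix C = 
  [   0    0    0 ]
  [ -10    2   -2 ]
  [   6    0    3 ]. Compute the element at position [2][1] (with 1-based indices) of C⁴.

Characteristic polynomial: μ^3 - 5μ^2 + 6μ = μ(μ - 3)(μ - 2), so the eigenvalues are 0, 2, 3.
μ=0: eigenvector (1, 3, -2).
μ=3: eigenvector (0, -2, 1).
μ=2: eigenvector (0, 1, 0).
P = [[1, 0, 0], [3, -2, 1], [-2, 1, 0]], D = diag(0, 3, 2), P⁻¹ = [[1, 0, 0], [2, 0, 1], [1, 1, 2]].
C⁴ = P·diag(0, 81, 16)·P⁻¹ = [[0, 0, 0], [-308, 16, -130], [162, 0, 81]].
The requested entry is -308.

-308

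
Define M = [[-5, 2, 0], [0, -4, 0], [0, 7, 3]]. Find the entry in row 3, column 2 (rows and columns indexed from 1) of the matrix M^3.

Characteristic polynomial: μ^3 + 6μ^2 - 7μ - 60 = (μ - 3)(μ + 4)(μ + 5), so the eigenvalues are -5, -4, 3.
μ=-5: eigenvector (1, 0, 0).
μ=-4: eigenvector (2, 1, -1).
μ=3: eigenvector (0, 0, 1).
P = [[1, 2, 0], [0, 1, 0], [0, -1, 1]], D = diag(-5, -4, 3), P⁻¹ = [[1, -2, 0], [0, 1, 0], [0, 1, 1]].
M³ = P·diag(-125, -64, 27)·P⁻¹ = [[-125, 122, 0], [0, -64, 0], [0, 91, 27]].
The requested entry is 91.

91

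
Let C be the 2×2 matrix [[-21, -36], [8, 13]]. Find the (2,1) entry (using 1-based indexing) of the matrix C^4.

-2176

Characteristic polynomial: s^2 + 8s + 15 = (s + 3)(s + 5), so the eigenvalues are -5, -3.
s=-3: eigenvector (-2, 1).
s=-5: eigenvector (9, -4).
P = [[-2, 9], [1, -4]], D = diag(-3, -5), P⁻¹ = [[4, 9], [1, 2]].
C⁴ = P·diag(81, 625)·P⁻¹ = [[4977, 9792], [-2176, -4271]].
The requested entry is -2176.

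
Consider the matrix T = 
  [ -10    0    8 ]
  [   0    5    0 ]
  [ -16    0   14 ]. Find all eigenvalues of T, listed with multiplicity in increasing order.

-2, 5, 6

Characteristic polynomial: p(s) = s^3 - 9s^2 + 8s + 60 = (s - 6)(s - 5)(s + 2).
Roots (with multiplicity): -2, 5, 6.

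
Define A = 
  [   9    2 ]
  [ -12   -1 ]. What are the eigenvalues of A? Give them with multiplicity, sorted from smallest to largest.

Characteristic polynomial: p(λ) = λ^2 - 8λ + 15 = (λ - 5)(λ - 3).
Roots (with multiplicity): 3, 5.

3, 5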